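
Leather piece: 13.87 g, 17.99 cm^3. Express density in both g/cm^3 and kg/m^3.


0.771 g/cm^3
771 kg/m^3

Density = 13.87 / 17.99 = 0.771 g/cm^3
Convert: 0.771 x 1000 = 771 kg/m^3


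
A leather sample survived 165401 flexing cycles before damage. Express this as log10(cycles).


5.22

log10(165401) = 5.22


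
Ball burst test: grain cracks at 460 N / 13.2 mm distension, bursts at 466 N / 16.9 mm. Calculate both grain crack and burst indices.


Crack index = 34.8 N/mm
Burst index = 27.6 N/mm

Crack index = 460 / 13.2 = 34.8 N/mm
Burst index = 466 / 16.9 = 27.6 N/mm


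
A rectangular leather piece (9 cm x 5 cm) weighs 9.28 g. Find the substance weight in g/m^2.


Area = 9 x 5 = 45 cm^2
SW = 9.28 / 45 x 10000 = 2062.2 g/m^2


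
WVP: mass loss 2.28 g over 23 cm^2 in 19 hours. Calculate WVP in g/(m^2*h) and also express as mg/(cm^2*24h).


WVP = 52.17 g/(m^2*h)
Daily rate = 125.22 mg/(cm^2*24h)

WVP = 2.28 / (23 x 19) x 10000 = 52.17 g/(m^2*h)
Mass loss in mg = 2.28 x 1000 = 2280 mg
Per cm^2 per 24h in mg: 2280 x 24 / (23 x 19) = 54720 / 437 = 125.22 mg/(cm^2*24h)


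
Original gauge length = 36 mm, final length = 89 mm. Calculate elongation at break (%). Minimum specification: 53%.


Extension = 89 - 36 = 53 mm
Elongation = 53 / 36 x 100 = 147.2%
Minimum required: 53%
Meets specification: Yes


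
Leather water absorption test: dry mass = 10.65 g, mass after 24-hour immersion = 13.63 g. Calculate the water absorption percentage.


Water absorbed = 13.63 - 10.65 = 2.98 g
WA% = 2.98 / 10.65 x 100 = 28.0%


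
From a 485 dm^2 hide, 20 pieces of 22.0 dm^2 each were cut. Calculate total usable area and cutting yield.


Usable area = 440.0 dm^2
Yield = 90.7%

Total usable = 20 x 22.0 = 440.0 dm^2
Yield = 440.0 / 485 x 100 = 90.7%


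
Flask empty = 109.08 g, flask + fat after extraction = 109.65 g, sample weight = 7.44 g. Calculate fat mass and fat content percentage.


Fat mass = 0.57 g
Fat content = 7.7%

Fat mass = 109.65 - 109.08 = 0.57 g
Fat% = 0.57 / 7.44 x 100 = 7.7%


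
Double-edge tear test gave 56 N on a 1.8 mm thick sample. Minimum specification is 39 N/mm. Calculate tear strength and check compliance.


Tear strength = 56 / 1.8 = 31.1 N/mm
Required minimum = 39 N/mm
Compliant: No


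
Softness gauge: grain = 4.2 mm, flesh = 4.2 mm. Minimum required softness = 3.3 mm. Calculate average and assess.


Average softness = 4.20 mm
Meets requirement: Yes


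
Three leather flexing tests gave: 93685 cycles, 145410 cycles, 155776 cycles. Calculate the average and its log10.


Average = (93685 + 145410 + 155776) / 3 = 131624 cycles
log10(131624) = 5.12


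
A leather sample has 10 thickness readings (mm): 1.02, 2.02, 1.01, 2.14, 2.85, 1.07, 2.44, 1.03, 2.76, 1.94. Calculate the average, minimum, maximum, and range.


Sum = 18.28
Average = 18.28 / 10 = 1.83 mm
Minimum = 1.01 mm
Maximum = 2.85 mm
Range = 2.85 - 1.01 = 1.84 mm


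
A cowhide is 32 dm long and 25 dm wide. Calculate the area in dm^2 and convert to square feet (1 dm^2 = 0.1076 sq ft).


800 dm^2
86.08 sq ft

Area = 32 x 25 = 800 dm^2
Conversion: 800 x 0.1076 = 86.08 sq ft


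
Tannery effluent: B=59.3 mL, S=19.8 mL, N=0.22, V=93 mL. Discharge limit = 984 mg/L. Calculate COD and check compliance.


COD = 747.5 mg/L
Compliant: Yes

COD = (59.3 - 19.8) x 0.22 x 8000 / 93 = 747.5 mg/L
Limit: 984 mg/L
Compliant: Yes


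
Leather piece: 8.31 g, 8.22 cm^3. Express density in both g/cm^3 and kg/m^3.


1.011 g/cm^3
1011 kg/m^3


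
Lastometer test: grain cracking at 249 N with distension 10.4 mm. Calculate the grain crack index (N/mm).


23.9 N/mm


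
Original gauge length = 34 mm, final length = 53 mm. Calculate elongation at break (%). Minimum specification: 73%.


Extension = 53 - 34 = 19 mm
Elongation = 19 / 34 x 100 = 55.9%
Minimum required: 73%
Meets specification: No


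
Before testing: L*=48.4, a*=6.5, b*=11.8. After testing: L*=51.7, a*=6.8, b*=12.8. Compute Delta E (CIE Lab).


Delta E = 3.46

dL = 51.7 - 48.4 = 3.3
da = 6.8 - 6.5 = 0.3
db = 12.8 - 11.8 = 1.0
dE = sqrt((3.3)^2 + (0.3)^2 + (1.0)^2) = 3.46


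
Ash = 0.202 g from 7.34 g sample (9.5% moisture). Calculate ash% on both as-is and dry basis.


As-is ash = 2.75%
Dry-basis ash = 3.04%

As-is ash% = 0.202 / 7.34 x 100 = 2.75%
Dry mass = 7.34 x (100 - 9.5) / 100 = 6.6427 g
Dry-basis ash% = 0.202 / 6.6427 x 100 = 3.04%


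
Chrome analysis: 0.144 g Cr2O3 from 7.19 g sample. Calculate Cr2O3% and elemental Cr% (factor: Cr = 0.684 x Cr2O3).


Cr2O3 = 2.00%
Cr = 1.37%

Cr2O3% = 0.144 / 7.19 x 100 = 2.00%
Cr% = 2.00 x 0.684 = 1.37%


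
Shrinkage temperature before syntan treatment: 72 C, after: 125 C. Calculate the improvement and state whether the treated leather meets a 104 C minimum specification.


Improvement = 125 - 72 = 53 C
Spec check: 125 C >= 104 C? Yes


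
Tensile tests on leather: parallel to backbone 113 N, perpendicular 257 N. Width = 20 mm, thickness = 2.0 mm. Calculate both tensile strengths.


Area = 20 x 2.0 = 40.0 mm^2
TS (parallel) = 113 / 40.0 = 2.83 N/mm^2
TS (perpendicular) = 257 / 40.0 = 6.43 N/mm^2


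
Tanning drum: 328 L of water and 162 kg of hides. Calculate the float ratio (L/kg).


Float ratio = water / hide weight
Ratio = 328 / 162 = 2.0


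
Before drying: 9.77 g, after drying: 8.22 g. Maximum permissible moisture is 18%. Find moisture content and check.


MC = (9.77 - 8.22) / 9.77 x 100 = 15.9%
Maximum: 18%
Acceptable: Yes


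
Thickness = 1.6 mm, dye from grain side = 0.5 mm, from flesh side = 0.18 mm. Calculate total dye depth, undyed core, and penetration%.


Total dyed = 0.5 + 0.18 = 0.68 mm
Undyed core = 1.6 - 0.68 = 0.92 mm
Penetration = 0.68 / 1.6 x 100 = 42.5%


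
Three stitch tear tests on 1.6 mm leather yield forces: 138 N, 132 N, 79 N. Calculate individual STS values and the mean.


STS1 = 86.3 N/mm
STS2 = 82.5 N/mm
STS3 = 49.4 N/mm
Mean = 72.7 N/mm

STS1 = 138 / 1.6 = 86.3 N/mm
STS2 = 132 / 1.6 = 82.5 N/mm
STS3 = 79 / 1.6 = 49.4 N/mm
Mean = (86.3 + 82.5 + 49.4) / 3 = 72.7 N/mm


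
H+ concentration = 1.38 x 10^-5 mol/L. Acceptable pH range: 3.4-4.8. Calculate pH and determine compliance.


pH = 4.86
Compliant: No

pH = -log10(1.38 x 10^-5) = 4.86
Range: 3.4 to 4.8
Compliant: No


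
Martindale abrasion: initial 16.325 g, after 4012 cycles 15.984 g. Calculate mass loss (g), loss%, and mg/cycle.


Mass loss = 0.341 g
Loss = 2.09%
Rate = 0.085 mg/cycle

Loss = 16.325 - 15.984 = 0.341 g
Loss% = 0.341 / 16.325 x 100 = 2.09%
Rate = 0.341 / 4012 x 1000 = 0.085 mg/cycle


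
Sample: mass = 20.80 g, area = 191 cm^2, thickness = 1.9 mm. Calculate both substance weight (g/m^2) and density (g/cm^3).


Substance weight = 1089.0 g/m^2
Density = 0.573 g/cm^3


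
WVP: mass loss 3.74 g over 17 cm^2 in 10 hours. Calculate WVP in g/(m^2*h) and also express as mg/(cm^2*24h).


WVP = 220.00 g/(m^2*h)
Daily rate = 528.00 mg/(cm^2*24h)

WVP = 3.74 / (17 x 10) x 10000 = 220.00 g/(m^2*h)
Mass loss in mg = 3.74 x 1000 = 3740 mg
Per cm^2 per 24h in mg: 3740 x 24 / (17 x 10) = 89760 / 170 = 528.00 mg/(cm^2*24h)


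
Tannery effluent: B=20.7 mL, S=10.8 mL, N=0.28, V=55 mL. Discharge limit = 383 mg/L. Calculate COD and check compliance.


COD = 403.2 mg/L
Compliant: No

COD = (20.7 - 10.8) x 0.28 x 8000 / 55 = 403.2 mg/L
Limit: 383 mg/L
Compliant: No


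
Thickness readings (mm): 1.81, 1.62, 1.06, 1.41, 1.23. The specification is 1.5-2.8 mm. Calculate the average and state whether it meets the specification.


Average = 1.43 mm
Within specification: No

Sum = 7.13
Average = 7.13 / 5 = 1.43 mm
Specification range: 1.5 to 2.8 mm
Within spec: No


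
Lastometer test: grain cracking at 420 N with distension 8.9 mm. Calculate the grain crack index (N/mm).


47.2 N/mm

Grain crack index = force / distension
Index = 420 / 8.9 = 47.2 N/mm


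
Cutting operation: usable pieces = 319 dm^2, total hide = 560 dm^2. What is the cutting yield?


Yield = usable / total x 100
Yield = 319 / 560 x 100 = 57.0%


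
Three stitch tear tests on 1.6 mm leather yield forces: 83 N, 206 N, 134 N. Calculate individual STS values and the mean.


STS1 = 51.9 N/mm
STS2 = 128.8 N/mm
STS3 = 83.8 N/mm
Mean = 88.2 N/mm


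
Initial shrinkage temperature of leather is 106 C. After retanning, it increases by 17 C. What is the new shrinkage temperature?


123 C

New Ts = 106 + 17 = 123 C


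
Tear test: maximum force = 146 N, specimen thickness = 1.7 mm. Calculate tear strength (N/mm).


Tear strength = force / thickness
Tear = 146 / 1.7 = 85.9 N/mm


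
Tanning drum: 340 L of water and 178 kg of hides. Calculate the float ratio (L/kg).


1.9

Float ratio = water / hide weight
Ratio = 340 / 178 = 1.9


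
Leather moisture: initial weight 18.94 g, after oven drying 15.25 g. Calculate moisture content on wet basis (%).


19.5%

Moisture = 18.94 - 15.25 = 3.69 g
MC = 3.69 / 18.94 x 100 = 19.5%


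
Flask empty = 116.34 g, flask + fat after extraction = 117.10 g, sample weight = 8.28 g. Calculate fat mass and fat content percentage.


Fat mass = 0.76 g
Fat content = 9.2%

Fat mass = 117.10 - 116.34 = 0.76 g
Fat% = 0.76 / 8.28 x 100 = 9.2%


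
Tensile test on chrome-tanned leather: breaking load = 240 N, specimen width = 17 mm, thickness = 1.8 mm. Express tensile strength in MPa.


Cross-section = 17 x 1.8 = 30.6 mm^2
TS = 240 / 30.6 = 7.84 MPa
(1 N/mm^2 = 1 MPa)


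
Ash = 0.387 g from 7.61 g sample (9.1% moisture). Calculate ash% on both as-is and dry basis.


As-is ash = 5.09%
Dry-basis ash = 5.59%


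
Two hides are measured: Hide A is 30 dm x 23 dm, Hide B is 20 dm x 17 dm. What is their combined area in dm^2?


Hide A area = 30 x 23 = 690 dm^2
Hide B area = 20 x 17 = 340 dm^2
Total = 690 + 340 = 1030 dm^2


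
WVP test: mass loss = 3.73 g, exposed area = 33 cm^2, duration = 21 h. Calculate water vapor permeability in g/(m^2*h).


53.82 g/(m^2*h)

WVP = mass_loss / (area x time) x 10000
WVP = 3.73 / (33 x 21) x 10000
WVP = 3.73 / 693 x 10000 = 53.82 g/(m^2*h)


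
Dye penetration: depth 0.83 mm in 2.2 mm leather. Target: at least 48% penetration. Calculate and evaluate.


Penetration = 0.83 / 2.2 x 100 = 37.7%
Target: 48%
Meets target: No


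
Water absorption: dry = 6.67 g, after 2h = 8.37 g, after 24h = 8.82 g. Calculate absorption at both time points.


2h absorption = 25.5%
24h absorption = 32.2%


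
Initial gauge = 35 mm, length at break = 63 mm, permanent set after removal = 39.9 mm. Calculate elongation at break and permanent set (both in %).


Elongation at break = 80.0%
Permanent set = 14.0%


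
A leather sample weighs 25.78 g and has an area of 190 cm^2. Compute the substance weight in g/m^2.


1356.8 g/m^2

Substance weight = mass / area x 10000
SW = 25.78 / 190 x 10000
SW = 1356.8 g/m^2


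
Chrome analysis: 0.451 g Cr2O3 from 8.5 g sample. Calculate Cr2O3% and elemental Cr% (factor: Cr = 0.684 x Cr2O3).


Cr2O3% = 0.451 / 8.5 x 100 = 5.31%
Cr% = 5.31 x 0.684 = 3.63%


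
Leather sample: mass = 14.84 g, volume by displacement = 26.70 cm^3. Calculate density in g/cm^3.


0.556 g/cm^3

Density = mass / volume
Density = 14.84 / 26.70 = 0.556 g/cm^3


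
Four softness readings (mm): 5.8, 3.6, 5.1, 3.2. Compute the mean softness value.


Sum = 5.8 + 3.6 + 5.1 + 3.2
Mean = 17.7 / 4 = 4.43 mm


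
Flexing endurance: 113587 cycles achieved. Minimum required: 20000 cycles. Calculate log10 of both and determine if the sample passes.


Achieved: log10 = 5.06
Required: log10 = 4.30
Passes: Yes

log10(113587) = 5.06
log10(20000) = 4.30
Passes: Yes


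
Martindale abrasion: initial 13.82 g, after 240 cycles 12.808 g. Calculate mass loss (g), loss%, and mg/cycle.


Loss = 13.82 - 12.808 = 1.012 g
Loss% = 1.012 / 13.82 x 100 = 7.32%
Rate = 1.012 / 240 x 1000 = 4.217 mg/cycle


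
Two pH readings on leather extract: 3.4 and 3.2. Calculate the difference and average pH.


Difference = |3.4 - 3.2| = 0.2
Average = (3.4 + 3.2) / 2 = 3.30


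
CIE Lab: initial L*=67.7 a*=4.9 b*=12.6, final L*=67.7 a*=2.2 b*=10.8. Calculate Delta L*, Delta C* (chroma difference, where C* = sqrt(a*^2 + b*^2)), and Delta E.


Delta L* = 67.7 - 67.7 = 0.0
C1* = sqrt((4.9)^2 + (12.6)^2) = 13.519
C2* = sqrt((2.2)^2 + (10.8)^2) = 11.022
Delta C* = 11.022 - 13.519 = -2.50
Delta E = sqrt((0.0)^2 + (-2.7)^2 + (-1.8)^2) = 3.24


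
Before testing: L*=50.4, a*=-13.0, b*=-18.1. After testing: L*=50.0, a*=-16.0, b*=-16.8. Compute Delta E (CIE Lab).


dL = 50.0 - 50.4 = -0.4
da = -16.0 - (-13.0) = -3.0
db = -16.8 - (-18.1) = 1.3
dE = sqrt((-0.4)^2 + (-3.0)^2 + (1.3)^2) = 3.29


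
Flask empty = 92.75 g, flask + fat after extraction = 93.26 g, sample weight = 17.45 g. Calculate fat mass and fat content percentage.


Fat mass = 93.26 - 92.75 = 0.51 g
Fat% = 0.51 / 17.45 x 100 = 2.9%


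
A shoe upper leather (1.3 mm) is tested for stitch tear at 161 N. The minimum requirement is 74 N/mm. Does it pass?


STS = 123.8 N/mm
Passes: Yes


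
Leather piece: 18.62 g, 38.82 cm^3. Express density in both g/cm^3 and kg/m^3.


Density = 18.62 / 38.82 = 0.480 g/cm^3
Convert: 0.480 x 1000 = 480 kg/m^3


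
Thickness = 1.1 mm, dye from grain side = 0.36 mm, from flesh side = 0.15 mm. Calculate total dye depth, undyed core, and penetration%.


Total dyed = 0.51 mm
Undyed core = 0.59 mm
Penetration = 46.4%

Total dyed = 0.36 + 0.15 = 0.51 mm
Undyed core = 1.1 - 0.51 = 0.59 mm
Penetration = 0.51 / 1.1 x 100 = 46.4%


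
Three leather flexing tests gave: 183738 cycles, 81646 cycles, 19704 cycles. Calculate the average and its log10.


Average = 95029 cycles
log10 = 4.98

Average = (183738 + 81646 + 19704) / 3 = 95029 cycles
log10(95029) = 4.98


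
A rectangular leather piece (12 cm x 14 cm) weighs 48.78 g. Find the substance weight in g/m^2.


Area = 12 x 14 = 168 cm^2
SW = 48.78 / 168 x 10000 = 2903.6 g/m^2


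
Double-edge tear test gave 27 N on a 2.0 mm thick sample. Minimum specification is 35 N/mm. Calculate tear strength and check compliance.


Tear strength = 27 / 2.0 = 13.5 N/mm
Required minimum = 35 N/mm
Compliant: No


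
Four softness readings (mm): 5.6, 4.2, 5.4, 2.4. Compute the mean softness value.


4.40 mm


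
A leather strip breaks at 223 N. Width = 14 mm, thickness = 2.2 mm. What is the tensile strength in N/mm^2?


7.24 N/mm^2

Cross-sectional area = 14 x 2.2 = 30.8 mm^2
Tensile strength = 223 / 30.8 = 7.24 N/mm^2


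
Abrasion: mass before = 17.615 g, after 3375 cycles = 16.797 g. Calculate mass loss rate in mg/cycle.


0.242 mg/cycle

Mass loss = 17.615 - 16.797 = 0.818 g
Rate = 0.818 / 3375 x 1000 = 0.242 mg/cycle


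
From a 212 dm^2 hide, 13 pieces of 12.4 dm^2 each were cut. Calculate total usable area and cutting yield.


Usable area = 161.2 dm^2
Yield = 76.0%

Total usable = 13 x 12.4 = 161.2 dm^2
Yield = 161.2 / 212 x 100 = 76.0%


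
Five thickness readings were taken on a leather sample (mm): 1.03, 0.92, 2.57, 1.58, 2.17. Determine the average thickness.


1.65 mm


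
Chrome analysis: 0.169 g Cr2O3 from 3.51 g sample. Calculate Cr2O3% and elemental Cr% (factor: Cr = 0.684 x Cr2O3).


Cr2O3% = 0.169 / 3.51 x 100 = 4.81%
Cr% = 4.81 x 0.684 = 3.29%


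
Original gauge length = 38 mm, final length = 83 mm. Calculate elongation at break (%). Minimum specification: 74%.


Extension = 83 - 38 = 45 mm
Elongation = 45 / 38 x 100 = 118.4%
Minimum required: 74%
Meets specification: Yes


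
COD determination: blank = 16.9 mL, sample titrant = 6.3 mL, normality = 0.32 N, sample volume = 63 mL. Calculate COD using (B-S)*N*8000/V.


430.7 mg/L


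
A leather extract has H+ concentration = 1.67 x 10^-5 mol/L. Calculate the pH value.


pH = -log10[H+]
pH = -log10(1.67 x 10^-5) = 4.78


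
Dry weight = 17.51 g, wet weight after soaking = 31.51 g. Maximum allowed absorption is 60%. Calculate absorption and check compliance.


WA = (31.51 - 17.51) / 17.51 x 100 = 80.0%
Maximum allowed: 60%
Compliant: No


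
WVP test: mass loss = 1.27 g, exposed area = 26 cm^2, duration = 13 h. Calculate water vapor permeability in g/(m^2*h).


37.57 g/(m^2*h)


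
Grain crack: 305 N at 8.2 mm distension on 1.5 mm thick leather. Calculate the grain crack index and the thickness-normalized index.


Crack index = 37.2 N/mm
Normalized index = 24.8 N/mm per mm


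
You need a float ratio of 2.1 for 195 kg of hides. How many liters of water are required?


409.5 L

Water = hide weight x target ratio
Water = 195 x 2.1 = 409.5 L


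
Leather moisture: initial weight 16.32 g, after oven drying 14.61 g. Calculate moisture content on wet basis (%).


Moisture = 16.32 - 14.61 = 1.71 g
MC = 1.71 / 16.32 x 100 = 10.5%


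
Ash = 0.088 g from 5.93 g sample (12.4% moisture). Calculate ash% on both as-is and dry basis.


As-is ash% = 0.088 / 5.93 x 100 = 1.48%
Dry mass = 5.93 x (100 - 12.4) / 100 = 5.19468 g
Dry-basis ash% = 0.088 / 5.19468 x 100 = 1.69%


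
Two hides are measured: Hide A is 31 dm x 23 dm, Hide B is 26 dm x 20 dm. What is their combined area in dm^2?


1233 dm^2

Hide A area = 31 x 23 = 713 dm^2
Hide B area = 26 x 20 = 520 dm^2
Total = 713 + 520 = 1233 dm^2


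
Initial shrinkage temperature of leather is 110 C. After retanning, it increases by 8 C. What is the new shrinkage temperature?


New Ts = 110 + 8 = 118 C


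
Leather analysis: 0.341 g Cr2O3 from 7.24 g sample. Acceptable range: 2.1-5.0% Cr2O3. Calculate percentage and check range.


Cr2O3% = 0.341 / 7.24 x 100 = 4.71%
Acceptable range: 2.1 to 5.0%
Within range: Yes


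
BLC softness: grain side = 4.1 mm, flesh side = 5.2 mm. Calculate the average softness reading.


Average = (4.1 + 5.2) / 2
Average = 4.65 mm


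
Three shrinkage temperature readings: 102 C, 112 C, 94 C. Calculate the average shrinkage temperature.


Average = (102 + 112 + 94) / 3
Average = 308 / 3 = 102.7 C


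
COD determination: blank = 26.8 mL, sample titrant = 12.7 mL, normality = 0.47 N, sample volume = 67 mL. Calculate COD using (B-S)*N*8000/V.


791.3 mg/L


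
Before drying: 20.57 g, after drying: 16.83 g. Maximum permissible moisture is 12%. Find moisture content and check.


Moisture content = 18.2%
Acceptable: No


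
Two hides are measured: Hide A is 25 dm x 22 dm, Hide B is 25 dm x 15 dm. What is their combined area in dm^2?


Hide A area = 25 x 22 = 550 dm^2
Hide B area = 25 x 15 = 375 dm^2
Total = 550 + 375 = 925 dm^2


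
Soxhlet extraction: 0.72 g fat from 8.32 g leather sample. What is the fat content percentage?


Fat content = 0.72 / 8.32 x 100
Fat = 8.7%


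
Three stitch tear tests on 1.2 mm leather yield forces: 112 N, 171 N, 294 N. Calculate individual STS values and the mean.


STS1 = 93.3 N/mm
STS2 = 142.5 N/mm
STS3 = 245.0 N/mm
Mean = 160.3 N/mm

STS1 = 112 / 1.2 = 93.3 N/mm
STS2 = 171 / 1.2 = 142.5 N/mm
STS3 = 294 / 1.2 = 245.0 N/mm
Mean = (93.3 + 142.5 + 245.0) / 3 = 160.3 N/mm


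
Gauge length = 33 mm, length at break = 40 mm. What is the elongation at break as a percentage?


21.2%

Extension = 40 - 33 = 7 mm
Elongation = 7 / 33 x 100 = 21.2%


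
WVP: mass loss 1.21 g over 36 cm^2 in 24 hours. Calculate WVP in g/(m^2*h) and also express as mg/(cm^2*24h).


WVP = 14.00 g/(m^2*h)
Daily rate = 33.61 mg/(cm^2*24h)

WVP = 1.21 / (36 x 24) x 10000 = 14.00 g/(m^2*h)
Mass loss in mg = 1.21 x 1000 = 1210 mg
Per cm^2 per 24h in mg: 1210 x 24 / (36 x 24) = 29040 / 864 = 33.61 mg/(cm^2*24h)


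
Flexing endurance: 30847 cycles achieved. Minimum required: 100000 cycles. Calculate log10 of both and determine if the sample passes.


log10(30847) = 4.49
log10(100000) = 5.00
Passes: No


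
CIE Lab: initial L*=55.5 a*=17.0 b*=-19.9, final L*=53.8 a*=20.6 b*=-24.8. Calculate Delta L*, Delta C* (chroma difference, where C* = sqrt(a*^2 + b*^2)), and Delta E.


Delta L* = -1.7
Delta C* = 6.07
Delta E = 6.31


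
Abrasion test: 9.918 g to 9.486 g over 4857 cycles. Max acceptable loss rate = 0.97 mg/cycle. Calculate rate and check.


Rate = 0.089 mg/cycle
Passes: Yes

Loss = 9.918 - 9.486 = 0.432 g
Rate = 0.432 g / 4857 cycles x 1000 = 0.089 mg/cycle
Max = 0.97 mg/cycle
Passes: Yes


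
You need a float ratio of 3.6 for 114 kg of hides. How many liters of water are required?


410.4 L

Water = hide weight x target ratio
Water = 114 x 3.6 = 410.4 L


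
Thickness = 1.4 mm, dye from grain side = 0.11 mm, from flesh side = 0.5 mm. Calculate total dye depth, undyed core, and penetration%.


Total dyed = 0.11 + 0.5 = 0.61 mm
Undyed core = 1.4 - 0.61 = 0.79 mm
Penetration = 0.61 / 1.4 x 100 = 43.6%


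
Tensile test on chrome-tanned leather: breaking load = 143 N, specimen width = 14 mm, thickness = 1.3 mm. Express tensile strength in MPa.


Cross-section = 14 x 1.3 = 18.2 mm^2
TS = 143 / 18.2 = 7.86 MPa
(1 N/mm^2 = 1 MPa)


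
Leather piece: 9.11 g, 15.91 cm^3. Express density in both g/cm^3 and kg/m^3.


Density = 9.11 / 15.91 = 0.573 g/cm^3
Convert: 0.573 x 1000 = 573 kg/m^3


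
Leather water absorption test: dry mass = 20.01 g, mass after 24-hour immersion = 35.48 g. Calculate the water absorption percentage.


Water absorbed = 35.48 - 20.01 = 15.47 g
WA% = 15.47 / 20.01 x 100 = 77.3%


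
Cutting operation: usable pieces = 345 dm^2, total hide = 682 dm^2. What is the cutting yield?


Yield = usable / total x 100
Yield = 345 / 682 x 100 = 50.6%


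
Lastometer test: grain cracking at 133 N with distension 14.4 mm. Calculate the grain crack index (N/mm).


Grain crack index = force / distension
Index = 133 / 14.4 = 9.2 N/mm


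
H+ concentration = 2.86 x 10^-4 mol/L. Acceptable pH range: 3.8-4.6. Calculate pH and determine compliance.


pH = -log10(2.86 x 10^-4) = 3.54
Range: 3.8 to 4.6
Compliant: No


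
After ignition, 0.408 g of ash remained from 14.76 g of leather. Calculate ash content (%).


2.76%


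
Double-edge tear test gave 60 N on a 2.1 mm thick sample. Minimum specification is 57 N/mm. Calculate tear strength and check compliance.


Tear strength = 28.6 N/mm
Compliant: No

Tear strength = 60 / 2.1 = 28.6 N/mm
Required minimum = 57 N/mm
Compliant: No


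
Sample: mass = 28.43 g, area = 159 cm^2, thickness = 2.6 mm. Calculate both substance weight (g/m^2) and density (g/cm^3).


Substance weight = 1788.1 g/m^2
Density = 0.688 g/cm^3


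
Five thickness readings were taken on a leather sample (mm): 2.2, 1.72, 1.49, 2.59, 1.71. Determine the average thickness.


1.94 mm

Sum = 2.2 + 1.72 + 1.49 + 2.59 + 1.71 = 9.71
Average = 9.71 / 5 = 1.94 mm


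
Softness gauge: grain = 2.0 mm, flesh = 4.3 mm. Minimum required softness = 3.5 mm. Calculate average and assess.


Average = (2.0 + 4.3) / 2 = 3.15 mm
Minimum = 3.5 mm
Meets requirement: No


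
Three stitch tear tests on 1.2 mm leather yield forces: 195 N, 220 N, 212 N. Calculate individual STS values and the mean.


STS1 = 162.5 N/mm
STS2 = 183.3 N/mm
STS3 = 176.7 N/mm
Mean = 174.2 N/mm

STS1 = 195 / 1.2 = 162.5 N/mm
STS2 = 220 / 1.2 = 183.3 N/mm
STS3 = 212 / 1.2 = 176.7 N/mm
Mean = (162.5 + 183.3 + 176.7) / 3 = 174.2 N/mm


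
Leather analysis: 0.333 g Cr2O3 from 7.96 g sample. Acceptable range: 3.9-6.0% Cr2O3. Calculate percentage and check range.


Cr2O3 = 4.18%
Within range: Yes


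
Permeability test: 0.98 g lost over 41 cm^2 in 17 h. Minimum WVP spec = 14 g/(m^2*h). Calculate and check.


WVP = 0.98 / (41 x 17) x 10000 = 14.06 g/(m^2*h)
Minimum: 14 g/(m^2*h)
Meets spec: Yes


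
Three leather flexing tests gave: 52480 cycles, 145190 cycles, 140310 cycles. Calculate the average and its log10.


Average = (52480 + 145190 + 140310) / 3 = 112660 cycles
log10(112660) = 5.05


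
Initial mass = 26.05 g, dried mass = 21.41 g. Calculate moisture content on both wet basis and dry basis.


Moisture lost = 26.05 - 21.41 = 4.64 g
Wet basis MC = 4.64 / 26.05 x 100 = 17.8%
Dry basis MC = 4.64 / 21.41 x 100 = 21.7%


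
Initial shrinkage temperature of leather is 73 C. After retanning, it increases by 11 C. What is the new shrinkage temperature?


84 C

New Ts = 73 + 11 = 84 C


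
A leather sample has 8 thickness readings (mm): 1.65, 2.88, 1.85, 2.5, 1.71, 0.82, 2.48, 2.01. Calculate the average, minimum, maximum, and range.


Sum = 15.90
Average = 15.90 / 8 = 1.99 mm
Minimum = 0.82 mm
Maximum = 2.88 mm
Range = 2.88 - 0.82 = 2.06 mm


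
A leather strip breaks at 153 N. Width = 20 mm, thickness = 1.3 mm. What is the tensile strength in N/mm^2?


Cross-sectional area = 20 x 1.3 = 26.0 mm^2
Tensile strength = 153 / 26.0 = 5.88 N/mm^2


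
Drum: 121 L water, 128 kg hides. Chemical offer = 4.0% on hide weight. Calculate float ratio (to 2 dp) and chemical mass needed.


Float ratio = 121 / 128 = 0.95
Chemical = 128 x 4.0 / 100 = 5.12 kg


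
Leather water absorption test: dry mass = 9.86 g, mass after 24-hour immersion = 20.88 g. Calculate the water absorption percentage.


Water absorbed = 20.88 - 9.86 = 11.02 g
WA% = 11.02 / 9.86 x 100 = 111.8%


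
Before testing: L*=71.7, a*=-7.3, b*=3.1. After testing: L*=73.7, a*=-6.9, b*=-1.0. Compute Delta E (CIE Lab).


Delta E = 4.58


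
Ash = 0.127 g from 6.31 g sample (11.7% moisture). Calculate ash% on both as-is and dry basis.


As-is ash% = 0.127 / 6.31 x 100 = 2.01%
Dry mass = 6.31 x (100 - 11.7) / 100 = 5.57173 g
Dry-basis ash% = 0.127 / 5.57173 x 100 = 2.28%


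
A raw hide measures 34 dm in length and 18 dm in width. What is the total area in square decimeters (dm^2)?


612 dm^2

Area = length x width
Area = 34 x 18 = 612 dm^2


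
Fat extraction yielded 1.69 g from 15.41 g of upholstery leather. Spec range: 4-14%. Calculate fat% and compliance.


Fat content = 11.0%
Compliant: Yes

Fat% = 1.69 / 15.41 x 100 = 11.0%
Spec range: 4-14%
Compliant: Yes


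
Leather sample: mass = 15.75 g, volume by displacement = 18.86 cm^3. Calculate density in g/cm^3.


0.835 g/cm^3

Density = mass / volume
Density = 15.75 / 18.86 = 0.835 g/cm^3


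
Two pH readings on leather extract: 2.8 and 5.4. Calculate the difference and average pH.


Difference = |2.8 - 5.4| = 2.6
Average = (2.8 + 5.4) / 2 = 4.10


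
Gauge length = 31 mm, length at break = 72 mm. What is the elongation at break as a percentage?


Extension = 72 - 31 = 41 mm
Elongation = 41 / 31 x 100 = 132.3%


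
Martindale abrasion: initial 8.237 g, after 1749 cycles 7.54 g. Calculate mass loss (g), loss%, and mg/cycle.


Loss = 8.237 - 7.54 = 0.697 g
Loss% = 0.697 / 8.237 x 100 = 8.46%
Rate = 0.697 / 1749 x 1000 = 0.399 mg/cycle


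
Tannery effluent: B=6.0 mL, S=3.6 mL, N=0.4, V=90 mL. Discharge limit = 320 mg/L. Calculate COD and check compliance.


COD = (6.0 - 3.6) x 0.4 x 8000 / 90 = 85.3 mg/L
Limit: 320 mg/L
Compliant: Yes


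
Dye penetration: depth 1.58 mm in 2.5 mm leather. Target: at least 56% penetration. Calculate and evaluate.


Penetration = 1.58 / 2.5 x 100 = 63.2%
Target: 56%
Meets target: Yes


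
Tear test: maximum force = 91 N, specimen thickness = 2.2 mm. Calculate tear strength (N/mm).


Tear strength = force / thickness
Tear = 91 / 2.2 = 41.4 N/mm


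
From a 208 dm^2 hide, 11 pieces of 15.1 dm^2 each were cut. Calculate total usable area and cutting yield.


Total usable = 11 x 15.1 = 166.1 dm^2
Yield = 166.1 / 208 x 100 = 79.9%


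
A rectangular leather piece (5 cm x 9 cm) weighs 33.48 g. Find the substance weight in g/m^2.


Area = 5 x 9 = 45 cm^2
SW = 33.48 / 45 x 10000 = 7440.0 g/m^2


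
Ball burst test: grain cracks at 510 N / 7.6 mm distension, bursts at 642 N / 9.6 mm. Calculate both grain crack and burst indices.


Crack index = 510 / 7.6 = 67.1 N/mm
Burst index = 642 / 9.6 = 66.9 N/mm


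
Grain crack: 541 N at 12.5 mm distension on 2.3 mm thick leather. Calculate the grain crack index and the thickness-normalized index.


Crack index = 43.3 N/mm
Normalized index = 18.8 N/mm per mm

Crack index = 541 / 12.5 = 43.3 N/mm
Normalized = 43.3 / 2.3 = 18.8 N/mm per mm


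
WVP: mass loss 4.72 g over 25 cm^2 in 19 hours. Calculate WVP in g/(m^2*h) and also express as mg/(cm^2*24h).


WVP = 99.37 g/(m^2*h)
Daily rate = 238.48 mg/(cm^2*24h)

WVP = 4.72 / (25 x 19) x 10000 = 99.37 g/(m^2*h)
Mass loss in mg = 4.72 x 1000 = 4720 mg
Per cm^2 per 24h in mg: 4720 x 24 / (25 x 19) = 113280 / 475 = 238.48 mg/(cm^2*24h)


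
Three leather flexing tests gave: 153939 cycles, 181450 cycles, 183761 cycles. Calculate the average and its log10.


Average = 173050 cycles
log10 = 5.24


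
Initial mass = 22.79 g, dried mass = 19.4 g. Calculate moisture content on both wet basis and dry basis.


Wet basis = 14.9%
Dry basis = 17.5%

Moisture lost = 22.79 - 19.4 = 3.39 g
Wet basis MC = 3.39 / 22.79 x 100 = 14.9%
Dry basis MC = 3.39 / 19.4 x 100 = 17.5%


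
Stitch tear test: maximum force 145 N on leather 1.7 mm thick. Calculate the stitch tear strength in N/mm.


85.3 N/mm


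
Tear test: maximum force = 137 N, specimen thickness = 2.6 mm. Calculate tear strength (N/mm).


Tear strength = force / thickness
Tear = 137 / 2.6 = 52.7 N/mm


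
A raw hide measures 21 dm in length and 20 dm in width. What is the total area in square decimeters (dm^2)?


Area = length x width
Area = 21 x 20 = 420 dm^2


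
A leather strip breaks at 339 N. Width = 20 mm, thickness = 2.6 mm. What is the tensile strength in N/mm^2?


6.52 N/mm^2

Cross-sectional area = 20 x 2.6 = 52.0 mm^2
Tensile strength = 339 / 52.0 = 6.52 N/mm^2


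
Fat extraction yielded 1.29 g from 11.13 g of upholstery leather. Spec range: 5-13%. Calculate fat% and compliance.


Fat content = 11.6%
Compliant: Yes

Fat% = 1.29 / 11.13 x 100 = 11.6%
Spec range: 5-13%
Compliant: Yes


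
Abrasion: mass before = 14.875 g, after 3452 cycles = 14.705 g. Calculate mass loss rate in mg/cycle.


Mass loss = 14.875 - 14.705 = 0.170 g
Rate = 0.170 / 3452 x 1000 = 0.049 mg/cycle


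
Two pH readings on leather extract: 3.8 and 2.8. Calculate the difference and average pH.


Difference = 1.0
Average pH = 3.30

Difference = |3.8 - 2.8| = 1.0
Average = (3.8 + 2.8) / 2 = 3.30


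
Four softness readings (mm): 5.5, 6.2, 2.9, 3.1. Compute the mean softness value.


Sum = 5.5 + 6.2 + 2.9 + 3.1
Mean = 17.7 / 4 = 4.43 mm


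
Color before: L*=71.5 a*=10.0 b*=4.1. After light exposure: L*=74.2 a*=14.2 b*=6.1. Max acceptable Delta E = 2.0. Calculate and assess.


Delta E = 5.38
Passes: No

dL = 2.7, da = 4.2, db = 2.0
dE = sqrt((2.7)^2 + (4.2)^2 + (2.0)^2) = 5.38
Max = 2.0
Passes: No


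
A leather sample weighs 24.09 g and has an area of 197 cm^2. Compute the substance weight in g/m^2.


1222.8 g/m^2


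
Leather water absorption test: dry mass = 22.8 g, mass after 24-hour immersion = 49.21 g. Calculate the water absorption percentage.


Water absorbed = 49.21 - 22.8 = 26.41 g
WA% = 26.41 / 22.8 x 100 = 115.8%


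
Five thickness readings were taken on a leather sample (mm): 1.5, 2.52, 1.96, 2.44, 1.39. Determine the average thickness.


1.96 mm

Sum = 1.5 + 2.52 + 1.96 + 2.44 + 1.39 = 9.81
Average = 9.81 / 5 = 1.96 mm


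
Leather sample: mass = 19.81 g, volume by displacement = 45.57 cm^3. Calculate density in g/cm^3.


Density = mass / volume
Density = 19.81 / 45.57 = 0.435 g/cm^3


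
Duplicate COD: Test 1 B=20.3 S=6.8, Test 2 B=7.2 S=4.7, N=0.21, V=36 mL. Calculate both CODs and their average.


COD1 = 630.0 mg/L
COD2 = 116.7 mg/L
Average = 373.4 mg/L


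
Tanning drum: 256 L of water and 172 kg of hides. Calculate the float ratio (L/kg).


Float ratio = water / hide weight
Ratio = 256 / 172 = 1.5


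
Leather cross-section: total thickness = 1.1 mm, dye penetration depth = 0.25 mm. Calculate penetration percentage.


22.7%

Penetration% = 0.25 / 1.1 x 100
Penetration = 22.7%


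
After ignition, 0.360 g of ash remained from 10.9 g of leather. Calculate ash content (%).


3.30%


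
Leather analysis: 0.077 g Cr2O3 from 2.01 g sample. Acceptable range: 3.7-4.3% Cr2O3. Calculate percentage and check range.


Cr2O3% = 0.077 / 2.01 x 100 = 3.83%
Acceptable range: 3.7 to 4.3%
Within range: Yes


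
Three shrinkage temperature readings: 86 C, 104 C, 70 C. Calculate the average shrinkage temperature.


Average = (86 + 104 + 70) / 3
Average = 260 / 3 = 86.7 C


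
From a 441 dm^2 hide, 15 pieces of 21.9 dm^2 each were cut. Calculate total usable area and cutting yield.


Total usable = 15 x 21.9 = 328.5 dm^2
Yield = 328.5 / 441 x 100 = 74.5%


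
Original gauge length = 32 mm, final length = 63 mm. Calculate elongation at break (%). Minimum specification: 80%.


Elongation = 96.9%
Meets spec: Yes

Extension = 63 - 32 = 31 mm
Elongation = 31 / 32 x 100 = 96.9%
Minimum required: 80%
Meets specification: Yes


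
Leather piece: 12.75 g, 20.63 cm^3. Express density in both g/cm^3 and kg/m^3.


0.618 g/cm^3
618 kg/m^3


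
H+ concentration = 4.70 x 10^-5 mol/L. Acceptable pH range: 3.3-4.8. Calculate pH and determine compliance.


pH = -log10(4.70 x 10^-5) = 4.33
Range: 3.3 to 4.8
Compliant: Yes


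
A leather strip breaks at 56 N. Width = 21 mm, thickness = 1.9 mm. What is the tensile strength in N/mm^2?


1.40 N/mm^2

Cross-sectional area = 21 x 1.9 = 39.9 mm^2
Tensile strength = 56 / 39.9 = 1.40 N/mm^2


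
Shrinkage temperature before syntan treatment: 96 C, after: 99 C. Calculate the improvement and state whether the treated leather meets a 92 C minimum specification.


Improvement = 3 C
Meets 92 C spec: Yes

Improvement = 99 - 96 = 3 C
Spec check: 99 C >= 92 C? Yes


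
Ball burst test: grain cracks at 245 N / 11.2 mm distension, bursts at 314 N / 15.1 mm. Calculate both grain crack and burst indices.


Crack index = 245 / 11.2 = 21.9 N/mm
Burst index = 314 / 15.1 = 20.8 N/mm


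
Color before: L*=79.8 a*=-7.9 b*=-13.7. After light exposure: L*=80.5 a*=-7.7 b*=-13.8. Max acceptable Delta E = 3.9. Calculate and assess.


Delta E = 0.73
Passes: Yes

dL = 0.7, da = 0.2, db = -0.1
dE = sqrt((0.7)^2 + (0.2)^2 + (-0.1)^2) = 0.73
Max = 3.9
Passes: Yes


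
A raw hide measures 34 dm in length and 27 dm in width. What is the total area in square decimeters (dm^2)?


Area = length x width
Area = 34 x 27 = 918 dm^2


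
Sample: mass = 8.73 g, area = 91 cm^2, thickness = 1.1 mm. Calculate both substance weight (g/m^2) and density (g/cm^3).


SW = 8.73 / 91 x 10000 = 959.3 g/m^2
Volume = 91 x 1.1 / 10 = 10.01 cm^3
Density = 8.73 / 10.01 = 0.872 g/cm^3


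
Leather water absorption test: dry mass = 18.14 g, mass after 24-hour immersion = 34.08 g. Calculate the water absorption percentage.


87.9%


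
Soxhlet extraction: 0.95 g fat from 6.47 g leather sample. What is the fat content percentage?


Fat content = 0.95 / 6.47 x 100
Fat = 14.7%


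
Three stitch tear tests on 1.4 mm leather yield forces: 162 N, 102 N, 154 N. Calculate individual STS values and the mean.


STS1 = 162 / 1.4 = 115.7 N/mm
STS2 = 102 / 1.4 = 72.9 N/mm
STS3 = 154 / 1.4 = 110.0 N/mm
Mean = (115.7 + 72.9 + 110.0) / 3 = 99.5 N/mm


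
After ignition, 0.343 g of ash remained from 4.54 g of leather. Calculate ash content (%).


7.56%

Ash% = 0.343 / 4.54 x 100
Ash% = 7.56%


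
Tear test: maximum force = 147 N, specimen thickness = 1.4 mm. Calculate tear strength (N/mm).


Tear strength = force / thickness
Tear = 147 / 1.4 = 105.0 N/mm


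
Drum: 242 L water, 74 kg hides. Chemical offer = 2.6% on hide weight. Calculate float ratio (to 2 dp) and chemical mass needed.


Float ratio = 3.27
Chemical needed = 1.924 kg

Float ratio = 242 / 74 = 3.27
Chemical = 74 x 2.6 / 100 = 1.924 kg


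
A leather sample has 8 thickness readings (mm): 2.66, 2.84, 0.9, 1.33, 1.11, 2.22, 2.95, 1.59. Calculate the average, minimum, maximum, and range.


Average = 1.95 mm
Min = 0.9 mm
Max = 2.95 mm
Range = 2.05 mm


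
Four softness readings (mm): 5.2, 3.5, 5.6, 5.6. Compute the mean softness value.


4.98 mm


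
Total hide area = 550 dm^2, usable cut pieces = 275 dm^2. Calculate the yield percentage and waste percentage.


Yield = 275 / 550 x 100 = 50.0%
Waste = 550 - 275 = 275 dm^2
Waste% = 100 - 50.0 = 50.0%


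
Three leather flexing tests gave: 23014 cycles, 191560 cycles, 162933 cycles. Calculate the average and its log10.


Average = (23014 + 191560 + 162933) / 3 = 125836 cycles
log10(125836) = 5.10


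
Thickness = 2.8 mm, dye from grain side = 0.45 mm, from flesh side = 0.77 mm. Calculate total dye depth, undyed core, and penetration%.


Total dyed = 1.22 mm
Undyed core = 1.58 mm
Penetration = 43.6%


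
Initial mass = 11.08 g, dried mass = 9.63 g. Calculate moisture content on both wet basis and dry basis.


Wet basis = 13.1%
Dry basis = 15.1%

Moisture lost = 11.08 - 9.63 = 1.45 g
Wet basis MC = 1.45 / 11.08 x 100 = 13.1%
Dry basis MC = 1.45 / 9.63 x 100 = 15.1%


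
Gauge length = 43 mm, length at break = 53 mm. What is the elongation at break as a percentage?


Extension = 53 - 43 = 10 mm
Elongation = 10 / 43 x 100 = 23.3%


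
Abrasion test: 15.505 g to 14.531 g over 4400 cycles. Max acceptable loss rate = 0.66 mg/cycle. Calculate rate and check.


Rate = 0.221 mg/cycle
Passes: Yes


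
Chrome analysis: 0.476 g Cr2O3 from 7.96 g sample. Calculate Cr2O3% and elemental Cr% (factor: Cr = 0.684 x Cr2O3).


Cr2O3 = 5.98%
Cr = 4.09%

Cr2O3% = 0.476 / 7.96 x 100 = 5.98%
Cr% = 5.98 x 0.684 = 4.09%


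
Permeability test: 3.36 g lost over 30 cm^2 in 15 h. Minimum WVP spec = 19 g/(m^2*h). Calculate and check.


WVP = 74.67 g/(m^2*h)
Meets specification: Yes

WVP = 3.36 / (30 x 15) x 10000 = 74.67 g/(m^2*h)
Minimum: 19 g/(m^2*h)
Meets spec: Yes


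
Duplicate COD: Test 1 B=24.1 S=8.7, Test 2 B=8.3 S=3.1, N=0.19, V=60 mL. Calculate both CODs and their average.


COD1 = (24.1 - 8.7) x 0.19 x 8000 / 60 = 390.1 mg/L
COD2 = (8.3 - 3.1) x 0.19 x 8000 / 60 = 131.7 mg/L
Average = (390.1 + 131.7) / 2 = 260.9 mg/L


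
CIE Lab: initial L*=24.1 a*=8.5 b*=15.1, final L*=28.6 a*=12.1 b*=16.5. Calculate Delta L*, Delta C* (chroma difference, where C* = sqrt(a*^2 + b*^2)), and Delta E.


Delta L* = 4.5
Delta C* = 3.13
Delta E = 5.93


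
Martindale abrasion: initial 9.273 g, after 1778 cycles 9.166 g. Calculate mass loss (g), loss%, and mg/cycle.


Loss = 9.273 - 9.166 = 0.107 g
Loss% = 0.107 / 9.273 x 100 = 1.15%
Rate = 0.107 / 1778 x 1000 = 0.060 mg/cycle


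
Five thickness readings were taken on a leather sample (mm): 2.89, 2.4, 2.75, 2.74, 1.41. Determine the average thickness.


Sum = 2.89 + 2.4 + 2.75 + 2.74 + 1.41 = 12.19
Average = 12.19 / 5 = 2.44 mm


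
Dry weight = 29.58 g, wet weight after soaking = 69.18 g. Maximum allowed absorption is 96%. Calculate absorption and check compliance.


WA = (69.18 - 29.58) / 29.58 x 100 = 133.9%
Maximum allowed: 96%
Compliant: No


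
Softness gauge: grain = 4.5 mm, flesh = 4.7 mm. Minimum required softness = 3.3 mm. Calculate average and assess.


Average = (4.5 + 4.7) / 2 = 4.60 mm
Minimum = 3.3 mm
Meets requirement: Yes


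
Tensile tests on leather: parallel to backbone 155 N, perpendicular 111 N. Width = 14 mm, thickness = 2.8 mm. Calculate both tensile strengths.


Area = 14 x 2.8 = 39.2 mm^2
TS (parallel) = 155 / 39.2 = 3.95 N/mm^2
TS (perpendicular) = 111 / 39.2 = 2.83 N/mm^2


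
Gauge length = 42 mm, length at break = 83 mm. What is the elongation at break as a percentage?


Extension = 83 - 42 = 41 mm
Elongation = 41 / 42 x 100 = 97.6%


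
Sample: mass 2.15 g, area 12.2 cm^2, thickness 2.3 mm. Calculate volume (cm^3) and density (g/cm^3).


Thickness in cm = 2.3 / 10 = 0.23 cm
Volume = 12.2 x 0.23 = 2.806 cm^3
Density = 2.15 / 2.806 = 0.766 g/cm^3
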